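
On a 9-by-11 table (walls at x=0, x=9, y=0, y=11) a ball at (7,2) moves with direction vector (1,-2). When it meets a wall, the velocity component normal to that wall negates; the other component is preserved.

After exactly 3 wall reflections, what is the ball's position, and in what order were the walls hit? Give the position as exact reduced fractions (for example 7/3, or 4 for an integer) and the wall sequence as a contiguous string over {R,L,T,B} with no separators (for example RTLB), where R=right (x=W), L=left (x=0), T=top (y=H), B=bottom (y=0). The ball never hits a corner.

1. t=1 → B at (8,0); v=(1,2)
2. t=1 → R at (9,2); v=(-1,2)
3. t=9/2 → T at (9/2,11); v=(-1,-2)

Final position: (9/2,11)
Wall sequence: BRT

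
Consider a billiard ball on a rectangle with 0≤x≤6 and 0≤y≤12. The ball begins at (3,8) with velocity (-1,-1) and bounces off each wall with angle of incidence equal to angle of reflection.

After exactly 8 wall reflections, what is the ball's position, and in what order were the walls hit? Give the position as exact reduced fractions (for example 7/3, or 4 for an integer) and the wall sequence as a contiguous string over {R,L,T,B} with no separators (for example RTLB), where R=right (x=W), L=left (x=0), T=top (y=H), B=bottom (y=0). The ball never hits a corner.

1. t=3 → L at (0,5); v=(1,-1)
2. t=5 → B at (5,0); v=(1,1)
3. t=1 → R at (6,1); v=(-1,1)
4. t=6 → L at (0,7); v=(1,1)
5. t=5 → T at (5,12); v=(1,-1)
6. t=1 → R at (6,11); v=(-1,-1)
7. t=6 → L at (0,5); v=(1,-1)
8. t=5 → B at (5,0); v=(1,1)

Final position: (5,0)
Wall sequence: LBRLTRLB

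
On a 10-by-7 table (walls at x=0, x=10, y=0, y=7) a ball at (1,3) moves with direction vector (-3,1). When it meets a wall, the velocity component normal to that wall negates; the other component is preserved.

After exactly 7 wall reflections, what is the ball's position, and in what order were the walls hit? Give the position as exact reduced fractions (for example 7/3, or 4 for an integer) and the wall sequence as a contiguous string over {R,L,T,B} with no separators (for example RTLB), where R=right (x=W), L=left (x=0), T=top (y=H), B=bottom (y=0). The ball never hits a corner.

1. t=1/3 → L at (0,10/3); v=(3,1)
2. t=10/3 → R at (10,20/3); v=(-3,1)
3. t=1/3 → T at (9,7); v=(-3,-1)
4. t=3 → L at (0,4); v=(3,-1)
5. t=10/3 → R at (10,2/3); v=(-3,-1)
6. t=2/3 → B at (8,0); v=(-3,1)
7. t=8/3 → L at (0,8/3); v=(3,1)

Final position: (0,8/3)
Wall sequence: LRTLRBL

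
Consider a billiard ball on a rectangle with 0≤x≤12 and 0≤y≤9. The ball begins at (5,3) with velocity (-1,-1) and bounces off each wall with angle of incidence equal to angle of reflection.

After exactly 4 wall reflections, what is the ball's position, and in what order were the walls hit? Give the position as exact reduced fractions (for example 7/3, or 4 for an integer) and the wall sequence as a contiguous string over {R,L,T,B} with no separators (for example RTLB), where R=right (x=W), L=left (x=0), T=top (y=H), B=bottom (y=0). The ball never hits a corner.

1. t=3 → B at (2,0); v=(-1,1)
2. t=2 → L at (0,2); v=(1,1)
3. t=7 → T at (7,9); v=(1,-1)
4. t=5 → R at (12,4); v=(-1,-1)

Final position: (12,4)
Wall sequence: BLTR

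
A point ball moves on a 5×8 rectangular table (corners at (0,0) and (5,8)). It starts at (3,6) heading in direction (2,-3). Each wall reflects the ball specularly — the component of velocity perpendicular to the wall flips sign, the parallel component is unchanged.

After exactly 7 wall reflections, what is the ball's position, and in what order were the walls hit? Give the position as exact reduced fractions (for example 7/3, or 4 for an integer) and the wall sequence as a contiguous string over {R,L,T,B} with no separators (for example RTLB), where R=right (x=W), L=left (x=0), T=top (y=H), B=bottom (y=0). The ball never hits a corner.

Final position: (0,7/2)
Wall sequence: RBLTRBL

1. t=1 → R at (5,3); v=(-2,-3)
2. t=1 → B at (3,0); v=(-2,3)
3. t=3/2 → L at (0,9/2); v=(2,3)
4. t=7/6 → T at (7/3,8); v=(2,-3)
5. t=4/3 → R at (5,4); v=(-2,-3)
6. t=4/3 → B at (7/3,0); v=(-2,3)
7. t=7/6 → L at (0,7/2); v=(2,3)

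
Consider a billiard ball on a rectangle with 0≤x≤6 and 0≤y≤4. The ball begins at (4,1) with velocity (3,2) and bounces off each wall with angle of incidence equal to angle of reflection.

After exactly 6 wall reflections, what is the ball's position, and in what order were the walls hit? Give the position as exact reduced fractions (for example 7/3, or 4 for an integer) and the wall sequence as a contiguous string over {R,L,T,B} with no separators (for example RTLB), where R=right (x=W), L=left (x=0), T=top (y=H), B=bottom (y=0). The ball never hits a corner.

Final position: (7/2,4)
Wall sequence: RTLBRT

1. t=2/3 → R at (6,7/3); v=(-3,2)
2. t=5/6 → T at (7/2,4); v=(-3,-2)
3. t=7/6 → L at (0,5/3); v=(3,-2)
4. t=5/6 → B at (5/2,0); v=(3,2)
5. t=7/6 → R at (6,7/3); v=(-3,2)
6. t=5/6 → T at (7/2,4); v=(-3,-2)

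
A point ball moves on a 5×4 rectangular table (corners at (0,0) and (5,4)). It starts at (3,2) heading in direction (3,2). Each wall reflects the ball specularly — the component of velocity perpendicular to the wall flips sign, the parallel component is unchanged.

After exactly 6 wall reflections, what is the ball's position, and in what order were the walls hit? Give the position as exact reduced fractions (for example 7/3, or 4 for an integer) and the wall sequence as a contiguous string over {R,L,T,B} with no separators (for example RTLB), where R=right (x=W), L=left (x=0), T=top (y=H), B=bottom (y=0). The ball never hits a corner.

1. t=2/3 → R at (5,10/3); v=(-3,2)
2. t=1/3 → T at (4,4); v=(-3,-2)
3. t=4/3 → L at (0,4/3); v=(3,-2)
4. t=2/3 → B at (2,0); v=(3,2)
5. t=1 → R at (5,2); v=(-3,2)
6. t=1 → T at (2,4); v=(-3,-2)

Final position: (2,4)
Wall sequence: RTLBRT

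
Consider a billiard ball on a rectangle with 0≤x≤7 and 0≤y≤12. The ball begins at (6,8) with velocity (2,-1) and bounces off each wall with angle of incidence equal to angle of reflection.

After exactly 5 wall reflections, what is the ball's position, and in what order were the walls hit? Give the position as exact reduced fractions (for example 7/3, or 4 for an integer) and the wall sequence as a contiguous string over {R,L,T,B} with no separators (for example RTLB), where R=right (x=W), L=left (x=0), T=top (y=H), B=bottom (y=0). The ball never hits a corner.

Final position: (0,3)
Wall sequence: RLRBL

1. t=1/2 → R at (7,15/2); v=(-2,-1)
2. t=7/2 → L at (0,4); v=(2,-1)
3. t=7/2 → R at (7,1/2); v=(-2,-1)
4. t=1/2 → B at (6,0); v=(-2,1)
5. t=3 → L at (0,3); v=(2,1)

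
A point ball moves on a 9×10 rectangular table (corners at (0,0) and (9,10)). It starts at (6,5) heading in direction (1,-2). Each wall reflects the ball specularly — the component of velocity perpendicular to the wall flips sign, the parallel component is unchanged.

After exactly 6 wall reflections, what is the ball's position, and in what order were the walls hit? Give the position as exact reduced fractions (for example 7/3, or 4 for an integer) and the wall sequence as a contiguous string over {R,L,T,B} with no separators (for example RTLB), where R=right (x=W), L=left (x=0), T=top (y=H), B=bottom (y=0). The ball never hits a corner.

1. t=5/2 → B at (17/2,0); v=(1,2)
2. t=1/2 → R at (9,1); v=(-1,2)
3. t=9/2 → T at (9/2,10); v=(-1,-2)
4. t=9/2 → L at (0,1); v=(1,-2)
5. t=1/2 → B at (1/2,0); v=(1,2)
6. t=5 → T at (11/2,10); v=(1,-2)

Final position: (11/2,10)
Wall sequence: BRTLBT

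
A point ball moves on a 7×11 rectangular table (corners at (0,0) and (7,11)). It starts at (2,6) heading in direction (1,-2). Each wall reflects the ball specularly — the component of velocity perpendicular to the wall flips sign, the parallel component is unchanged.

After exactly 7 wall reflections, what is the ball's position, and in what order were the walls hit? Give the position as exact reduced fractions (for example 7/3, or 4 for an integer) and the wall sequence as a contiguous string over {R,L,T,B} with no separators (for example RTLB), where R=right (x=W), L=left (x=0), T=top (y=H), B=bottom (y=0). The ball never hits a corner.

1. t=3 → B at (5,0); v=(1,2)
2. t=2 → R at (7,4); v=(-1,2)
3. t=7/2 → T at (7/2,11); v=(-1,-2)
4. t=7/2 → L at (0,4); v=(1,-2)
5. t=2 → B at (2,0); v=(1,2)
6. t=5 → R at (7,10); v=(-1,2)
7. t=1/2 → T at (13/2,11); v=(-1,-2)

Final position: (13/2,11)
Wall sequence: BRTLBRT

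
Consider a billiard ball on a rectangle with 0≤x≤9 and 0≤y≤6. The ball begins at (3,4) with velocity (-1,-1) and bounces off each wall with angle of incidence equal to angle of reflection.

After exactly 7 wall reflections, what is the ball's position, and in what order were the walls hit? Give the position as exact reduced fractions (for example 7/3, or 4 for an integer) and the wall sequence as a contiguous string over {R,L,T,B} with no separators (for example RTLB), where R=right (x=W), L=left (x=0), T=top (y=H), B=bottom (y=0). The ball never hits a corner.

1. t=3 → L at (0,1); v=(1,-1)
2. t=1 → B at (1,0); v=(1,1)
3. t=6 → T at (7,6); v=(1,-1)
4. t=2 → R at (9,4); v=(-1,-1)
5. t=4 → B at (5,0); v=(-1,1)
6. t=5 → L at (0,5); v=(1,1)
7. t=1 → T at (1,6); v=(1,-1)

Final position: (1,6)
Wall sequence: LBTRBLT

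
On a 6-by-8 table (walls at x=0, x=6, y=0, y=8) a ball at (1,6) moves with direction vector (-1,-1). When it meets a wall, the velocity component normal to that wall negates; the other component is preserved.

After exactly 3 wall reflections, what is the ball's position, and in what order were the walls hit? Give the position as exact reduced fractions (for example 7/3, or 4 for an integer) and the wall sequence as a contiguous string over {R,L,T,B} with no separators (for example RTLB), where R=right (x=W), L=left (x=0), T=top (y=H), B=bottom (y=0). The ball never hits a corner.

1. t=1 → L at (0,5); v=(1,-1)
2. t=5 → B at (5,0); v=(1,1)
3. t=1 → R at (6,1); v=(-1,1)

Final position: (6,1)
Wall sequence: LBR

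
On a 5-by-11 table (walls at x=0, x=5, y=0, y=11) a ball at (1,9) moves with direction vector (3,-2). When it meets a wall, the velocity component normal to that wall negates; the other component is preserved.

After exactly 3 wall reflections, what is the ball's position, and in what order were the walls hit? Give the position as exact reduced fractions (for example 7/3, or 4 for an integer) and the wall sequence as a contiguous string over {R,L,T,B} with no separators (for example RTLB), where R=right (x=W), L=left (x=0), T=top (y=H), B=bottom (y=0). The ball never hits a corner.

Final position: (9/2,0)
Wall sequence: RLB

1. t=4/3 → R at (5,19/3); v=(-3,-2)
2. t=5/3 → L at (0,3); v=(3,-2)
3. t=3/2 → B at (9/2,0); v=(3,2)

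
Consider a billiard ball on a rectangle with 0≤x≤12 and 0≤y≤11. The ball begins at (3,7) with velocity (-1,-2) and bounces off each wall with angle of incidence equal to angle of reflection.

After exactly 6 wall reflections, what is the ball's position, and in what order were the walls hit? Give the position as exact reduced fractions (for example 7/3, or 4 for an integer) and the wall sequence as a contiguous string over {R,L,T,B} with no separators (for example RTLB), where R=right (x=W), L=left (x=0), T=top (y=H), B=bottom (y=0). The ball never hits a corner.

Final position: (7,11)
Wall sequence: LBTBRT

1. t=3 → L at (0,1); v=(1,-2)
2. t=1/2 → B at (1/2,0); v=(1,2)
3. t=11/2 → T at (6,11); v=(1,-2)
4. t=11/2 → B at (23/2,0); v=(1,2)
5. t=1/2 → R at (12,1); v=(-1,2)
6. t=5 → T at (7,11); v=(-1,-2)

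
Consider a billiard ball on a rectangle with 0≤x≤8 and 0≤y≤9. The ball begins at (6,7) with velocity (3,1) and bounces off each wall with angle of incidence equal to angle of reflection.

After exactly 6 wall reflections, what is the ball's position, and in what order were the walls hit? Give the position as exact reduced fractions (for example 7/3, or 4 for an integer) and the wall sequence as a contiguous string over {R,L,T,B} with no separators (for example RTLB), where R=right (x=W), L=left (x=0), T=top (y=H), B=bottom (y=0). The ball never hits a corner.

1. t=2/3 → R at (8,23/3); v=(-3,1)
2. t=4/3 → T at (4,9); v=(-3,-1)
3. t=4/3 → L at (0,23/3); v=(3,-1)
4. t=8/3 → R at (8,5); v=(-3,-1)
5. t=8/3 → L at (0,7/3); v=(3,-1)
6. t=7/3 → B at (7,0); v=(3,1)

Final position: (7,0)
Wall sequence: RTLRLB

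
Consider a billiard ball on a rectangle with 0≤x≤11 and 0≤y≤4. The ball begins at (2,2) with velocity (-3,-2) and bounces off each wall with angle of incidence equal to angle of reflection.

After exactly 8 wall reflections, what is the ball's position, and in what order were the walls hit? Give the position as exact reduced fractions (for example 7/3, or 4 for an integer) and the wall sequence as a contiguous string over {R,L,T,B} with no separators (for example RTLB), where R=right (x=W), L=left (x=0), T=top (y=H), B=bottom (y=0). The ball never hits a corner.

Final position: (3,0)
Wall sequence: LBTRBTLB

1. t=2/3 → L at (0,2/3); v=(3,-2)
2. t=1/3 → B at (1,0); v=(3,2)
3. t=2 → T at (7,4); v=(3,-2)
4. t=4/3 → R at (11,4/3); v=(-3,-2)
5. t=2/3 → B at (9,0); v=(-3,2)
6. t=2 → T at (3,4); v=(-3,-2)
7. t=1 → L at (0,2); v=(3,-2)
8. t=1 → B at (3,0); v=(3,2)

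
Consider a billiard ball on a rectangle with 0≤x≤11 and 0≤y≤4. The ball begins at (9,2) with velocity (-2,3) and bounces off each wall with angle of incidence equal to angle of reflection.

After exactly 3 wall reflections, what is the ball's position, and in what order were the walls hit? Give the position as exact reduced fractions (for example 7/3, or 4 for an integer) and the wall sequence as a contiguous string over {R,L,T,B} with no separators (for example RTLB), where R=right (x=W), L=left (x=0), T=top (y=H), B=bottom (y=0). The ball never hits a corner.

Final position: (7/3,4)
Wall sequence: TBT

1. t=2/3 → T at (23/3,4); v=(-2,-3)
2. t=4/3 → B at (5,0); v=(-2,3)
3. t=4/3 → T at (7/3,4); v=(-2,-3)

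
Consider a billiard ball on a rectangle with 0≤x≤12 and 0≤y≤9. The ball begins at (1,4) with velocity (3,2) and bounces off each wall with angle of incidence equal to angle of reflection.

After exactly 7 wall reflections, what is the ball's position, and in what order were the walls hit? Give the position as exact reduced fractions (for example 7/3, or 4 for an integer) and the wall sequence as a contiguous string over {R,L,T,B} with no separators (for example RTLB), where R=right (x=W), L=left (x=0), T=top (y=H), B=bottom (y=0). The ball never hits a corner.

Final position: (0,2/3)
Wall sequence: TRBLTRL

1. t=5/2 → T at (17/2,9); v=(3,-2)
2. t=7/6 → R at (12,20/3); v=(-3,-2)
3. t=10/3 → B at (2,0); v=(-3,2)
4. t=2/3 → L at (0,4/3); v=(3,2)
5. t=23/6 → T at (23/2,9); v=(3,-2)
6. t=1/6 → R at (12,26/3); v=(-3,-2)
7. t=4 → L at (0,2/3); v=(3,-2)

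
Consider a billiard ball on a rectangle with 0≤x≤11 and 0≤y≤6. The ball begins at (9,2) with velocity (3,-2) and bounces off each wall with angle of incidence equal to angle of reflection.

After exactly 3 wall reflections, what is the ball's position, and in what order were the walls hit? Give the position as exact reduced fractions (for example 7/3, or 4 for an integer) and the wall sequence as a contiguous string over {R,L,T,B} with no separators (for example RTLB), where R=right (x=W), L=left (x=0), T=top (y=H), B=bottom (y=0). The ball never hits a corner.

1. t=2/3 → R at (11,2/3); v=(-3,-2)
2. t=1/3 → B at (10,0); v=(-3,2)
3. t=3 → T at (1,6); v=(-3,-2)

Final position: (1,6)
Wall sequence: RBT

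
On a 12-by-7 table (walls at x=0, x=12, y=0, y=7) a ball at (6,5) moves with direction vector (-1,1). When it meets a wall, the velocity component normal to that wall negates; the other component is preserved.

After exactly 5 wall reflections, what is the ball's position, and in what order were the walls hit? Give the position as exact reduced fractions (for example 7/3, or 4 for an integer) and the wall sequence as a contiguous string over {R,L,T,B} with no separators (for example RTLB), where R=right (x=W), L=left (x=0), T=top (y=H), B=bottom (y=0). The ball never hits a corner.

Final position: (12,5)
Wall sequence: TLBTR

1. t=2 → T at (4,7); v=(-1,-1)
2. t=4 → L at (0,3); v=(1,-1)
3. t=3 → B at (3,0); v=(1,1)
4. t=7 → T at (10,7); v=(1,-1)
5. t=2 → R at (12,5); v=(-1,-1)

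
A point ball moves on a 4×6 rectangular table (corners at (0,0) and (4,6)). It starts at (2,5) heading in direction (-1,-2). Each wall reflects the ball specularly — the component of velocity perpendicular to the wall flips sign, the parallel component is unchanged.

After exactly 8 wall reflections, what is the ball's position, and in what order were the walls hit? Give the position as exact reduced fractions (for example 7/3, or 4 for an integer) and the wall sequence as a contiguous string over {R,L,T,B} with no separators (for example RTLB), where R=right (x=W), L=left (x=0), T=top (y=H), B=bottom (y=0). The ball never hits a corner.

1. t=2 → L at (0,1); v=(1,-2)
2. t=1/2 → B at (1/2,0); v=(1,2)
3. t=3 → T at (7/2,6); v=(1,-2)
4. t=1/2 → R at (4,5); v=(-1,-2)
5. t=5/2 → B at (3/2,0); v=(-1,2)
6. t=3/2 → L at (0,3); v=(1,2)
7. t=3/2 → T at (3/2,6); v=(1,-2)
8. t=5/2 → R at (4,1); v=(-1,-2)

Final position: (4,1)
Wall sequence: LBTRBLTR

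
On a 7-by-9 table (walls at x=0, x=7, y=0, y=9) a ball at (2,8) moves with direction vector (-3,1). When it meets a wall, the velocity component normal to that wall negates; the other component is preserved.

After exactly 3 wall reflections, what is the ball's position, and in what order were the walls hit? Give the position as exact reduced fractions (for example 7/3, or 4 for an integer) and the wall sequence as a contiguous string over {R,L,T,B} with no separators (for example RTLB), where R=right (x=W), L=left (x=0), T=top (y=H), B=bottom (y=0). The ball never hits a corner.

Final position: (7,7)
Wall sequence: LTR

1. t=2/3 → L at (0,26/3); v=(3,1)
2. t=1/3 → T at (1,9); v=(3,-1)
3. t=2 → R at (7,7); v=(-3,-1)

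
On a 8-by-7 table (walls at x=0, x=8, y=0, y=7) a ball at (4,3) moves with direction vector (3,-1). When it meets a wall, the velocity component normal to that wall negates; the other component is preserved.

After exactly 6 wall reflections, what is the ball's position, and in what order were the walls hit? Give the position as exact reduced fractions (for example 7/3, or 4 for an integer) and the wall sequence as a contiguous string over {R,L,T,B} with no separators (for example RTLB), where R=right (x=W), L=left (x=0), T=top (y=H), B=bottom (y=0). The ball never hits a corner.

1. t=4/3 → R at (8,5/3); v=(-3,-1)
2. t=5/3 → B at (3,0); v=(-3,1)
3. t=1 → L at (0,1); v=(3,1)
4. t=8/3 → R at (8,11/3); v=(-3,1)
5. t=8/3 → L at (0,19/3); v=(3,1)
6. t=2/3 → T at (2,7); v=(3,-1)

Final position: (2,7)
Wall sequence: RBLRLT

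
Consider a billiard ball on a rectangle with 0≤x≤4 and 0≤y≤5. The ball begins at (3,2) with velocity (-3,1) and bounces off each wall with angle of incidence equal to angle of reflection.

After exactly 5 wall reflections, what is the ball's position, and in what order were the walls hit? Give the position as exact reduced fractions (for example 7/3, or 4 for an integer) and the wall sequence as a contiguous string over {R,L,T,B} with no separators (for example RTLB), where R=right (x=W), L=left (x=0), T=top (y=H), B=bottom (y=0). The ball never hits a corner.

1. t=1 → L at (0,3); v=(3,1)
2. t=4/3 → R at (4,13/3); v=(-3,1)
3. t=2/3 → T at (2,5); v=(-3,-1)
4. t=2/3 → L at (0,13/3); v=(3,-1)
5. t=4/3 → R at (4,3); v=(-3,-1)

Final position: (4,3)
Wall sequence: LRTLR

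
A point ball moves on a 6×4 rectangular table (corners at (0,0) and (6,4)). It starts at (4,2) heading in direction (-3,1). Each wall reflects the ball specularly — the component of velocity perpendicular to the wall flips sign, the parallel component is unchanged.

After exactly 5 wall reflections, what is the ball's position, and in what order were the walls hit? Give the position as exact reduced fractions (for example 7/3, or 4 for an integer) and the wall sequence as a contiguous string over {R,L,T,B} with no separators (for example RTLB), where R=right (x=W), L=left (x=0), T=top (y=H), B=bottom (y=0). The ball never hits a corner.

Final position: (2,0)
Wall sequence: LTRLB

1. t=4/3 → L at (0,10/3); v=(3,1)
2. t=2/3 → T at (2,4); v=(3,-1)
3. t=4/3 → R at (6,8/3); v=(-3,-1)
4. t=2 → L at (0,2/3); v=(3,-1)
5. t=2/3 → B at (2,0); v=(3,1)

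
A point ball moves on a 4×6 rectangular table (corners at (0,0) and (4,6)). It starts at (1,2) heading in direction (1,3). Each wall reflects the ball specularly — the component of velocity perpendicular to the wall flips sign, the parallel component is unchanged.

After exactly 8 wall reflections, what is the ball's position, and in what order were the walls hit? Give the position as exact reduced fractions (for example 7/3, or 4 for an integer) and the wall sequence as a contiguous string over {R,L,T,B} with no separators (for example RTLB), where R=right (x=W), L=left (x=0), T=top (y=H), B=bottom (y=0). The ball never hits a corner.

1. t=4/3 → T at (7/3,6); v=(1,-3)
2. t=5/3 → R at (4,1); v=(-1,-3)
3. t=1/3 → B at (11/3,0); v=(-1,3)
4. t=2 → T at (5/3,6); v=(-1,-3)
5. t=5/3 → L at (0,1); v=(1,-3)
6. t=1/3 → B at (1/3,0); v=(1,3)
7. t=2 → T at (7/3,6); v=(1,-3)
8. t=5/3 → R at (4,1); v=(-1,-3)

Final position: (4,1)
Wall sequence: TRBTLBTR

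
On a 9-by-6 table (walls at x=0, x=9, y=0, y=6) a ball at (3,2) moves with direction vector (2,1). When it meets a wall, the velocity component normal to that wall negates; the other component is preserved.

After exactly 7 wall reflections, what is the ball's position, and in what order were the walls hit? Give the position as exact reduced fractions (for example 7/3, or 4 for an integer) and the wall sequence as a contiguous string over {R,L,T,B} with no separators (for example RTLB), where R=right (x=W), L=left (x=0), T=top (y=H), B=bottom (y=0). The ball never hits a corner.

Final position: (0,11/2)
Wall sequence: RTLBRTL

1. t=3 → R at (9,5); v=(-2,1)
2. t=1 → T at (7,6); v=(-2,-1)
3. t=7/2 → L at (0,5/2); v=(2,-1)
4. t=5/2 → B at (5,0); v=(2,1)
5. t=2 → R at (9,2); v=(-2,1)
6. t=4 → T at (1,6); v=(-2,-1)
7. t=1/2 → L at (0,11/2); v=(2,-1)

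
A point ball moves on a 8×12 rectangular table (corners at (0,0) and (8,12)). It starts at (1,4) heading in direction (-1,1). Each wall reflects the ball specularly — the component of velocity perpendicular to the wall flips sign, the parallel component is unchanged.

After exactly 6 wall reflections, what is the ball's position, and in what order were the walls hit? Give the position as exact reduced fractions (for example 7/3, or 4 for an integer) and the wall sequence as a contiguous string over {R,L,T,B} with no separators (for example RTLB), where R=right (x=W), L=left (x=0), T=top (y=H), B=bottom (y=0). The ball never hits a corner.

1. t=1 → L at (0,5); v=(1,1)
2. t=7 → T at (7,12); v=(1,-1)
3. t=1 → R at (8,11); v=(-1,-1)
4. t=8 → L at (0,3); v=(1,-1)
5. t=3 → B at (3,0); v=(1,1)
6. t=5 → R at (8,5); v=(-1,1)

Final position: (8,5)
Wall sequence: LTRLBR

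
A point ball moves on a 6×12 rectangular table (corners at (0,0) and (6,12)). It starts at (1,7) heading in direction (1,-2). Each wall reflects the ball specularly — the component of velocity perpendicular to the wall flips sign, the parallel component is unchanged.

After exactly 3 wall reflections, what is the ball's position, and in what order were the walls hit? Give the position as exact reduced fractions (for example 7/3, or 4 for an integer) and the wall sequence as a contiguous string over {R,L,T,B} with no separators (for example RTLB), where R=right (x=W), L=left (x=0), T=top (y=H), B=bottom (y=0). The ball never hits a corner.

Final position: (3/2,12)
Wall sequence: BRT

1. t=7/2 → B at (9/2,0); v=(1,2)
2. t=3/2 → R at (6,3); v=(-1,2)
3. t=9/2 → T at (3/2,12); v=(-1,-2)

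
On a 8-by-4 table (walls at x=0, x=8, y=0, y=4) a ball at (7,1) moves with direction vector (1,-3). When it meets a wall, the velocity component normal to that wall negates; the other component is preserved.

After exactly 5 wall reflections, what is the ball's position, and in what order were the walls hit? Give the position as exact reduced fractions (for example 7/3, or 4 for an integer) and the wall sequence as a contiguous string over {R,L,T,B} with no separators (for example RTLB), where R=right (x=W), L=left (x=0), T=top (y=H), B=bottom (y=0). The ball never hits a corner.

1. t=1/3 → B at (22/3,0); v=(1,3)
2. t=2/3 → R at (8,2); v=(-1,3)
3. t=2/3 → T at (22/3,4); v=(-1,-3)
4. t=4/3 → B at (6,0); v=(-1,3)
5. t=4/3 → T at (14/3,4); v=(-1,-3)

Final position: (14/3,4)
Wall sequence: BRTBT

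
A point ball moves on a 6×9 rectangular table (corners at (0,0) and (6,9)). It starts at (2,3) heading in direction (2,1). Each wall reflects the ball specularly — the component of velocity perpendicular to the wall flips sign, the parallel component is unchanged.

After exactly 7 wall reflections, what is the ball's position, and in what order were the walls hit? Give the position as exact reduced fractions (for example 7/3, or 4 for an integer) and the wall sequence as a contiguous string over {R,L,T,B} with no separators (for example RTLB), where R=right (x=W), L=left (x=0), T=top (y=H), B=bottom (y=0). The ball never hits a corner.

Final position: (4,0)
Wall sequence: RLTRLRB

1. t=2 → R at (6,5); v=(-2,1)
2. t=3 → L at (0,8); v=(2,1)
3. t=1 → T at (2,9); v=(2,-1)
4. t=2 → R at (6,7); v=(-2,-1)
5. t=3 → L at (0,4); v=(2,-1)
6. t=3 → R at (6,1); v=(-2,-1)
7. t=1 → B at (4,0); v=(-2,1)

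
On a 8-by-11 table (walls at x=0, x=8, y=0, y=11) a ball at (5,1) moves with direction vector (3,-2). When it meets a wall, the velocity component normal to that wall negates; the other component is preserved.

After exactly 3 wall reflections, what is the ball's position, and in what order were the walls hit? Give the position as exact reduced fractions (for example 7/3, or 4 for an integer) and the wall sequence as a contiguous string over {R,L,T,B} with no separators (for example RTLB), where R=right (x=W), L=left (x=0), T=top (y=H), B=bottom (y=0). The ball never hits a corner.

1. t=1/2 → B at (13/2,0); v=(3,2)
2. t=1/2 → R at (8,1); v=(-3,2)
3. t=8/3 → L at (0,19/3); v=(3,2)

Final position: (0,19/3)
Wall sequence: BRL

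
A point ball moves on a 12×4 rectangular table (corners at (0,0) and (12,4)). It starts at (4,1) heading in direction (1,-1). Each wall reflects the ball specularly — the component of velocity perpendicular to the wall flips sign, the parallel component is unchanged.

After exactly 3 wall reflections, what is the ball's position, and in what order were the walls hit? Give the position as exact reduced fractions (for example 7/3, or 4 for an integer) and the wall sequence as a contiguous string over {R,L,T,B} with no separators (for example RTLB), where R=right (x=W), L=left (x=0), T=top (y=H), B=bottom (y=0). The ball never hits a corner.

1. t=1 → B at (5,0); v=(1,1)
2. t=4 → T at (9,4); v=(1,-1)
3. t=3 → R at (12,1); v=(-1,-1)

Final position: (12,1)
Wall sequence: BTR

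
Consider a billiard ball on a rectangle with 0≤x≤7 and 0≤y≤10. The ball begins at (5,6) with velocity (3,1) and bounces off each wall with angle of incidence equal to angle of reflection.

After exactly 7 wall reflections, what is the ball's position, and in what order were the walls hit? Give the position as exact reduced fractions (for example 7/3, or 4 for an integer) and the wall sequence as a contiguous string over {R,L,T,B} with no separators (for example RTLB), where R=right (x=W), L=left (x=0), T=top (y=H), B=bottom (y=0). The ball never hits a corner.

1. t=2/3 → R at (7,20/3); v=(-3,1)
2. t=7/3 → L at (0,9); v=(3,1)
3. t=1 → T at (3,10); v=(3,-1)
4. t=4/3 → R at (7,26/3); v=(-3,-1)
5. t=7/3 → L at (0,19/3); v=(3,-1)
6. t=7/3 → R at (7,4); v=(-3,-1)
7. t=7/3 → L at (0,5/3); v=(3,-1)

Final position: (0,5/3)
Wall sequence: RLTRLRL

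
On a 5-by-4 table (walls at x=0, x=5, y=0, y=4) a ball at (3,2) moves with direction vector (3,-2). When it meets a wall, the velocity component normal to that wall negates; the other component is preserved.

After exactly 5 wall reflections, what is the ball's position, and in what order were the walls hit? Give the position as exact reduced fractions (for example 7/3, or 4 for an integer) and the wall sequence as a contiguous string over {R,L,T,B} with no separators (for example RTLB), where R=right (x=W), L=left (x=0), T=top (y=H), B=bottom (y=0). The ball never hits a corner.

1. t=2/3 → R at (5,2/3); v=(-3,-2)
2. t=1/3 → B at (4,0); v=(-3,2)
3. t=4/3 → L at (0,8/3); v=(3,2)
4. t=2/3 → T at (2,4); v=(3,-2)
5. t=1 → R at (5,2); v=(-3,-2)

Final position: (5,2)
Wall sequence: RBLTR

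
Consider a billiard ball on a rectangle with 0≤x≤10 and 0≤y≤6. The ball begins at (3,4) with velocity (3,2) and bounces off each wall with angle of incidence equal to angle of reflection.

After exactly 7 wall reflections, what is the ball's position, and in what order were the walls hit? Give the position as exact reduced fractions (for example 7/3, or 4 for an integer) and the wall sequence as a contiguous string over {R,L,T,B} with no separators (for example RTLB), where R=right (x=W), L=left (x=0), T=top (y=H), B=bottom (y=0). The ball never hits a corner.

1. t=1 → T at (6,6); v=(3,-2)
2. t=4/3 → R at (10,10/3); v=(-3,-2)
3. t=5/3 → B at (5,0); v=(-3,2)
4. t=5/3 → L at (0,10/3); v=(3,2)
5. t=4/3 → T at (4,6); v=(3,-2)
6. t=2 → R at (10,2); v=(-3,-2)
7. t=1 → B at (7,0); v=(-3,2)

Final position: (7,0)
Wall sequence: TRBLTRB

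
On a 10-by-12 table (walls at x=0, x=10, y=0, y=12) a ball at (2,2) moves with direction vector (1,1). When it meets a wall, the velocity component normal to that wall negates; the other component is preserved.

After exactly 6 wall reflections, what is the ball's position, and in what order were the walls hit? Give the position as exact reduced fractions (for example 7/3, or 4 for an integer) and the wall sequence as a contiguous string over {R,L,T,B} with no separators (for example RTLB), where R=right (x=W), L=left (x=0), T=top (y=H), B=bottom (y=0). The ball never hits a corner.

Final position: (4,12)
Wall sequence: RTLBRT

1. t=8 → R at (10,10); v=(-1,1)
2. t=2 → T at (8,12); v=(-1,-1)
3. t=8 → L at (0,4); v=(1,-1)
4. t=4 → B at (4,0); v=(1,1)
5. t=6 → R at (10,6); v=(-1,1)
6. t=6 → T at (4,12); v=(-1,-1)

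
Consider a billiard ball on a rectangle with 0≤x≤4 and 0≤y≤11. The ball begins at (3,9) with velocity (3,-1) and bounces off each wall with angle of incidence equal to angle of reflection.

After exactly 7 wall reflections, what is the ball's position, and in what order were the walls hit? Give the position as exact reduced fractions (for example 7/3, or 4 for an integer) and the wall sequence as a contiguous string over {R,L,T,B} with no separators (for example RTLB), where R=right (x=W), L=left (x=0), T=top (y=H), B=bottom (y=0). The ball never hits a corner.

Final position: (4,2/3)
Wall sequence: RLRLRLR

1. t=1/3 → R at (4,26/3); v=(-3,-1)
2. t=4/3 → L at (0,22/3); v=(3,-1)
3. t=4/3 → R at (4,6); v=(-3,-1)
4. t=4/3 → L at (0,14/3); v=(3,-1)
5. t=4/3 → R at (4,10/3); v=(-3,-1)
6. t=4/3 → L at (0,2); v=(3,-1)
7. t=4/3 → R at (4,2/3); v=(-3,-1)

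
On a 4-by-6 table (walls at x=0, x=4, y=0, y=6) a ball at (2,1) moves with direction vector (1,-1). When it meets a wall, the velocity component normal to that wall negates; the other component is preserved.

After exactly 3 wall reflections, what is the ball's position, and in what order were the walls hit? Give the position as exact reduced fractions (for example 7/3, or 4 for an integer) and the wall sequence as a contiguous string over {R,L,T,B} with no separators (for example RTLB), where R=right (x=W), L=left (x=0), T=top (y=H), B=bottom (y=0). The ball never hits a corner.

1. t=1 → B at (3,0); v=(1,1)
2. t=1 → R at (4,1); v=(-1,1)
3. t=4 → L at (0,5); v=(1,1)

Final position: (0,5)
Wall sequence: BRL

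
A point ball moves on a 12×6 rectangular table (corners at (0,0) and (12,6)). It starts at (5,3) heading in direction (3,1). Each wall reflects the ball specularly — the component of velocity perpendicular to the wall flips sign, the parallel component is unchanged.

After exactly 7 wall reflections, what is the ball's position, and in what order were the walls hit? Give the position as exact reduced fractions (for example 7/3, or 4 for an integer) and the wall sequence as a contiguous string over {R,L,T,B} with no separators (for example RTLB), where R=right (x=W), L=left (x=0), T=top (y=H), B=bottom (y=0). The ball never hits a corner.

Final position: (2,6)
Wall sequence: RTLBRLT

1. t=7/3 → R at (12,16/3); v=(-3,1)
2. t=2/3 → T at (10,6); v=(-3,-1)
3. t=10/3 → L at (0,8/3); v=(3,-1)
4. t=8/3 → B at (8,0); v=(3,1)
5. t=4/3 → R at (12,4/3); v=(-3,1)
6. t=4 → L at (0,16/3); v=(3,1)
7. t=2/3 → T at (2,6); v=(3,-1)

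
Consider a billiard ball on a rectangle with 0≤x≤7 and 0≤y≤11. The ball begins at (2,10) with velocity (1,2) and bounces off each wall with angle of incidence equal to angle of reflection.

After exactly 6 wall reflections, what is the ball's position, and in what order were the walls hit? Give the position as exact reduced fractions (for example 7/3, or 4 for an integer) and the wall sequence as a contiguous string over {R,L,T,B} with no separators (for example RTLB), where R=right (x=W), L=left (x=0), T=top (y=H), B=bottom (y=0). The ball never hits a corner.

Final position: (5,0)
Wall sequence: TRBTLB

1. t=1/2 → T at (5/2,11); v=(1,-2)
2. t=9/2 → R at (7,2); v=(-1,-2)
3. t=1 → B at (6,0); v=(-1,2)
4. t=11/2 → T at (1/2,11); v=(-1,-2)
5. t=1/2 → L at (0,10); v=(1,-2)
6. t=5 → B at (5,0); v=(1,2)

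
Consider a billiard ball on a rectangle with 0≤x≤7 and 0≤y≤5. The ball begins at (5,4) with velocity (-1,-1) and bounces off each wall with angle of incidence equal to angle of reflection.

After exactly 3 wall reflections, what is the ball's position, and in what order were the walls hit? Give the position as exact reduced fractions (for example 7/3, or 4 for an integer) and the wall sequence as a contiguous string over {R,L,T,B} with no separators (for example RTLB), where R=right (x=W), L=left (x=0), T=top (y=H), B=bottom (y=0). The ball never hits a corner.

1. t=4 → B at (1,0); v=(-1,1)
2. t=1 → L at (0,1); v=(1,1)
3. t=4 → T at (4,5); v=(1,-1)

Final position: (4,5)
Wall sequence: BLT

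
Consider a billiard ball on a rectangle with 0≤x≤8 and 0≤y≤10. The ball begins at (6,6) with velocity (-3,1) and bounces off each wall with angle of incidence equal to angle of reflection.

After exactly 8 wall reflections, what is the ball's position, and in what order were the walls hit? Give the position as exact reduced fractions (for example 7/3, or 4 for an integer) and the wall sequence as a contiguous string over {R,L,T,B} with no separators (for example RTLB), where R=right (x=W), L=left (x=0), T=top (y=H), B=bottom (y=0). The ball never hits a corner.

1. t=2 → L at (0,8); v=(3,1)
2. t=2 → T at (6,10); v=(3,-1)
3. t=2/3 → R at (8,28/3); v=(-3,-1)
4. t=8/3 → L at (0,20/3); v=(3,-1)
5. t=8/3 → R at (8,4); v=(-3,-1)
6. t=8/3 → L at (0,4/3); v=(3,-1)
7. t=4/3 → B at (4,0); v=(3,1)
8. t=4/3 → R at (8,4/3); v=(-3,1)

Final position: (8,4/3)
Wall sequence: LTRLRLBR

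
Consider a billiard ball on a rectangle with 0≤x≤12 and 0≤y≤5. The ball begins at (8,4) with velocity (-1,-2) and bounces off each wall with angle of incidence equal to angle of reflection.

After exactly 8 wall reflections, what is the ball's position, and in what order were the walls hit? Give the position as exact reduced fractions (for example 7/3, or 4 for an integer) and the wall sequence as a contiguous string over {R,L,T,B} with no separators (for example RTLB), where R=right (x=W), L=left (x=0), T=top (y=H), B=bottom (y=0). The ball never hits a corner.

1. t=2 → B at (6,0); v=(-1,2)
2. t=5/2 → T at (7/2,5); v=(-1,-2)
3. t=5/2 → B at (1,0); v=(-1,2)
4. t=1 → L at (0,2); v=(1,2)
5. t=3/2 → T at (3/2,5); v=(1,-2)
6. t=5/2 → B at (4,0); v=(1,2)
7. t=5/2 → T at (13/2,5); v=(1,-2)
8. t=5/2 → B at (9,0); v=(1,2)

Final position: (9,0)
Wall sequence: BTBLTBTB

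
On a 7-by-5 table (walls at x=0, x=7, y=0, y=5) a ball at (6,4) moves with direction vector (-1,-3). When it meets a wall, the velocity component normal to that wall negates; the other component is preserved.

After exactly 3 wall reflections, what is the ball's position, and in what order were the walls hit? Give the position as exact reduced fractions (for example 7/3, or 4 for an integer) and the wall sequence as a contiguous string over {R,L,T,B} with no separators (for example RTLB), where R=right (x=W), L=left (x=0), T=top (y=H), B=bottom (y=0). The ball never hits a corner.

Final position: (4/3,0)
Wall sequence: BTB

1. t=4/3 → B at (14/3,0); v=(-1,3)
2. t=5/3 → T at (3,5); v=(-1,-3)
3. t=5/3 → B at (4/3,0); v=(-1,3)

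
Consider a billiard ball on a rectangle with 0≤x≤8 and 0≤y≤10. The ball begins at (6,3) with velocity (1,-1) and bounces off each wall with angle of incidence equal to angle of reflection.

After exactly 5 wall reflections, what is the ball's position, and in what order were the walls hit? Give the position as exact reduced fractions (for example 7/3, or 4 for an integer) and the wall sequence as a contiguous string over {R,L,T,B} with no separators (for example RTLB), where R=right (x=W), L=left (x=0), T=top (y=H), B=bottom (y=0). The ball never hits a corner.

Final position: (8,5)
Wall sequence: RBLTR

1. t=2 → R at (8,1); v=(-1,-1)
2. t=1 → B at (7,0); v=(-1,1)
3. t=7 → L at (0,7); v=(1,1)
4. t=3 → T at (3,10); v=(1,-1)
5. t=5 → R at (8,5); v=(-1,-1)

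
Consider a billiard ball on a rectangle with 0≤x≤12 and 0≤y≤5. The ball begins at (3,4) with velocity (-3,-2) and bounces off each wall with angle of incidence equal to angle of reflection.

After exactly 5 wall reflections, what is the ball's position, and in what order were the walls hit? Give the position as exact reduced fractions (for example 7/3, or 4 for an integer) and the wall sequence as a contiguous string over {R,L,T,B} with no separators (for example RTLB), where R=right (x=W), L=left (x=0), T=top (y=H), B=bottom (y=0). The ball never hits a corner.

1. t=1 → L at (0,2); v=(3,-2)
2. t=1 → B at (3,0); v=(3,2)
3. t=5/2 → T at (21/2,5); v=(3,-2)
4. t=1/2 → R at (12,4); v=(-3,-2)
5. t=2 → B at (6,0); v=(-3,2)

Final position: (6,0)
Wall sequence: LBTRB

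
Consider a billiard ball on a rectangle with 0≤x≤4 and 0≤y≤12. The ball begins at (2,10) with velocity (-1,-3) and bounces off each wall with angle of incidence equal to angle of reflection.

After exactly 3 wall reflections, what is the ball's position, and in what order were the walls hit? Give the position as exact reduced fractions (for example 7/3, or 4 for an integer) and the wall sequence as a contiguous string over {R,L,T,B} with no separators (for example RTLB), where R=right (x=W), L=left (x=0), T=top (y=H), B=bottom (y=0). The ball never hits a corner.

1. t=2 → L at (0,4); v=(1,-3)
2. t=4/3 → B at (4/3,0); v=(1,3)
3. t=8/3 → R at (4,8); v=(-1,3)

Final position: (4,8)
Wall sequence: LBR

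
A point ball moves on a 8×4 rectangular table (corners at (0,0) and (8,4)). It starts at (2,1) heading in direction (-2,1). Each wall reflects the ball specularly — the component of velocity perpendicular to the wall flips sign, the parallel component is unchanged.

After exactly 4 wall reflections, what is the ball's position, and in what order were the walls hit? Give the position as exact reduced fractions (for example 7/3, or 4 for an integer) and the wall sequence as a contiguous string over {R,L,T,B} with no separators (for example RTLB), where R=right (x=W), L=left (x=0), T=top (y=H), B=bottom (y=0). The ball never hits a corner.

Final position: (4,0)
Wall sequence: LTRB

1. t=1 → L at (0,2); v=(2,1)
2. t=2 → T at (4,4); v=(2,-1)
3. t=2 → R at (8,2); v=(-2,-1)
4. t=2 → B at (4,0); v=(-2,1)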